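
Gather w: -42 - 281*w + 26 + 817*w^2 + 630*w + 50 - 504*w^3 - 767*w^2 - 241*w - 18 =-504*w^3 + 50*w^2 + 108*w + 16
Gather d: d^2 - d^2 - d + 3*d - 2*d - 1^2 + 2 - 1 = 0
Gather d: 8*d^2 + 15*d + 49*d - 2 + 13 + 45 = 8*d^2 + 64*d + 56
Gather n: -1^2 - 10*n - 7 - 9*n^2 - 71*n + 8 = -9*n^2 - 81*n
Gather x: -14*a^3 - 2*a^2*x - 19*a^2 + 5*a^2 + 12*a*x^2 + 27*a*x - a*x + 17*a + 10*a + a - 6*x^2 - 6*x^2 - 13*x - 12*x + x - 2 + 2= -14*a^3 - 14*a^2 + 28*a + x^2*(12*a - 12) + x*(-2*a^2 + 26*a - 24)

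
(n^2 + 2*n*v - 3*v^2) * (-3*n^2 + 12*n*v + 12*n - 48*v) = -3*n^4 + 6*n^3*v + 12*n^3 + 33*n^2*v^2 - 24*n^2*v - 36*n*v^3 - 132*n*v^2 + 144*v^3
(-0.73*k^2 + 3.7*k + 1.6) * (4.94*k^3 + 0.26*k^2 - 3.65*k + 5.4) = -3.6062*k^5 + 18.0882*k^4 + 11.5305*k^3 - 17.031*k^2 + 14.14*k + 8.64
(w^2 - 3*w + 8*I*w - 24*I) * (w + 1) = w^3 - 2*w^2 + 8*I*w^2 - 3*w - 16*I*w - 24*I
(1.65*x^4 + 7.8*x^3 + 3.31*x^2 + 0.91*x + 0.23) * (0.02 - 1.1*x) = -1.815*x^5 - 8.547*x^4 - 3.485*x^3 - 0.9348*x^2 - 0.2348*x + 0.0046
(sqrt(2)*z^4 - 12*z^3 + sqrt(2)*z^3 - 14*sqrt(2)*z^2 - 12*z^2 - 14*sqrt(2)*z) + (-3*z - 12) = sqrt(2)*z^4 - 12*z^3 + sqrt(2)*z^3 - 14*sqrt(2)*z^2 - 12*z^2 - 14*sqrt(2)*z - 3*z - 12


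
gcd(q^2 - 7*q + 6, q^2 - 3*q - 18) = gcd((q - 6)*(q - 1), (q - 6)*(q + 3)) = q - 6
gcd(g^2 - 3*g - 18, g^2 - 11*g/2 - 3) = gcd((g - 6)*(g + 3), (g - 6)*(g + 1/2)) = g - 6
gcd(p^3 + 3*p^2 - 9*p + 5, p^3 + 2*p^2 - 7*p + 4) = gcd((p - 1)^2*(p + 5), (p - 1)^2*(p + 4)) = p^2 - 2*p + 1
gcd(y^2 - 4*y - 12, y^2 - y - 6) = y + 2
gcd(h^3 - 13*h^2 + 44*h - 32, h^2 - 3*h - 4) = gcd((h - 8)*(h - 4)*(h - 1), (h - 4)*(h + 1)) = h - 4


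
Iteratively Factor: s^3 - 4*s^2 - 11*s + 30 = (s - 5)*(s^2 + s - 6) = (s - 5)*(s + 3)*(s - 2)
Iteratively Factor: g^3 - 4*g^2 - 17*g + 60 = (g - 3)*(g^2 - g - 20) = (g - 5)*(g - 3)*(g + 4)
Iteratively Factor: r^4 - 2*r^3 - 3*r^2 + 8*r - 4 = (r - 1)*(r^3 - r^2 - 4*r + 4) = (r - 1)^2*(r^2 - 4) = (r - 2)*(r - 1)^2*(r + 2)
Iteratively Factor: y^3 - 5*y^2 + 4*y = (y - 4)*(y^2 - y) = (y - 4)*(y - 1)*(y)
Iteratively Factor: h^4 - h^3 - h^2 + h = (h + 1)*(h^3 - 2*h^2 + h) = (h - 1)*(h + 1)*(h^2 - h) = h*(h - 1)*(h + 1)*(h - 1)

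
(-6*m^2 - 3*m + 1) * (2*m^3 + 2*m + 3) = -12*m^5 - 6*m^4 - 10*m^3 - 24*m^2 - 7*m + 3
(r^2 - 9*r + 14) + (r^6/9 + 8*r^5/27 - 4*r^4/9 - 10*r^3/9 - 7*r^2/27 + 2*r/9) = r^6/9 + 8*r^5/27 - 4*r^4/9 - 10*r^3/9 + 20*r^2/27 - 79*r/9 + 14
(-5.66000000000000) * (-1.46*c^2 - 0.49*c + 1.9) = 8.2636*c^2 + 2.7734*c - 10.754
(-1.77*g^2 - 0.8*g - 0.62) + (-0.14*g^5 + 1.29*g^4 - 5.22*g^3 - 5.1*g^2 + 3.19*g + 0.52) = -0.14*g^5 + 1.29*g^4 - 5.22*g^3 - 6.87*g^2 + 2.39*g - 0.1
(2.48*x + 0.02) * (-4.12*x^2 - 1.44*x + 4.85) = -10.2176*x^3 - 3.6536*x^2 + 11.9992*x + 0.097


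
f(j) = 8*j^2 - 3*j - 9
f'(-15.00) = -243.00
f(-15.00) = 1836.00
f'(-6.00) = -99.00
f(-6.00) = 297.00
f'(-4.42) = -73.72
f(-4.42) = 160.55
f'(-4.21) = -70.36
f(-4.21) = 145.42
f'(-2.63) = -45.08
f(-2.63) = 54.23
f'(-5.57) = -92.12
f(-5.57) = 255.91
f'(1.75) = 25.00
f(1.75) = 10.25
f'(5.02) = 77.32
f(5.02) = 177.54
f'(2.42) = 35.72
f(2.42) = 30.59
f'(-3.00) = -51.00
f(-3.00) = 72.00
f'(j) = 16*j - 3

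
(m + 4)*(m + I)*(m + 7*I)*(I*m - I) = I*m^4 - 8*m^3 + 3*I*m^3 - 24*m^2 - 11*I*m^2 + 32*m - 21*I*m + 28*I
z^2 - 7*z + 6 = (z - 6)*(z - 1)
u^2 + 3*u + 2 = (u + 1)*(u + 2)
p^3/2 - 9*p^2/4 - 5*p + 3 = (p/2 + 1)*(p - 6)*(p - 1/2)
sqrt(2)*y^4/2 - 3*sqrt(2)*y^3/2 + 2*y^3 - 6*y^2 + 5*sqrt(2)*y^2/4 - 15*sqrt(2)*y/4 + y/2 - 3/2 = (y - 3)*(y + sqrt(2)/2)*(y + sqrt(2))*(sqrt(2)*y/2 + 1/2)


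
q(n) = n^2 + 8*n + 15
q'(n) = 2*n + 8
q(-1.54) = 5.05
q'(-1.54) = 4.92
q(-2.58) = 1.02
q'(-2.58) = 2.84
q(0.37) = 18.10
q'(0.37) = 8.74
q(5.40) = 87.36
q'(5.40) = 18.80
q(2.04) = 35.48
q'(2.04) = 12.08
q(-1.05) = 7.70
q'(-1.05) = 5.90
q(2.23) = 37.81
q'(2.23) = 12.46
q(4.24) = 66.90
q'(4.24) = 16.48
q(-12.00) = 63.00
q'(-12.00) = -16.00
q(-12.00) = 63.00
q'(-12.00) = -16.00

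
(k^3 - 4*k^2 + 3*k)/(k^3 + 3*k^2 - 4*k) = (k - 3)/(k + 4)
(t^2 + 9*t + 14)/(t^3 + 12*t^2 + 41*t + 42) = 1/(t + 3)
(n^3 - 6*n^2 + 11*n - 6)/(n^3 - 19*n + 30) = (n - 1)/(n + 5)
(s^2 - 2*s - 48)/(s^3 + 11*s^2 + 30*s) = (s - 8)/(s*(s + 5))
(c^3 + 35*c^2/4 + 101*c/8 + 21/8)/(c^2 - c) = (8*c^3 + 70*c^2 + 101*c + 21)/(8*c*(c - 1))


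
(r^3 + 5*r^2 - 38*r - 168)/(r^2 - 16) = (r^2 + r - 42)/(r - 4)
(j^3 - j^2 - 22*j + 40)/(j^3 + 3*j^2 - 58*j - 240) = (j^2 - 6*j + 8)/(j^2 - 2*j - 48)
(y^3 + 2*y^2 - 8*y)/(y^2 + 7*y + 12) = y*(y - 2)/(y + 3)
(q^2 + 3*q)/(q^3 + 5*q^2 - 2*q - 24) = q/(q^2 + 2*q - 8)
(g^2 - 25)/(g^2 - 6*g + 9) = (g^2 - 25)/(g^2 - 6*g + 9)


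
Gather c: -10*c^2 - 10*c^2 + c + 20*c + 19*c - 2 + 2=-20*c^2 + 40*c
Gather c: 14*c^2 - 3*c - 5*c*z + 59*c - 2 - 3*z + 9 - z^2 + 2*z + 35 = 14*c^2 + c*(56 - 5*z) - z^2 - z + 42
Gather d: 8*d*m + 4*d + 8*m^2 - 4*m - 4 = d*(8*m + 4) + 8*m^2 - 4*m - 4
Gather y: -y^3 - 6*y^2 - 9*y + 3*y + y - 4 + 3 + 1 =-y^3 - 6*y^2 - 5*y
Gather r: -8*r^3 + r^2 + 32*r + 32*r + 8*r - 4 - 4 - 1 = -8*r^3 + r^2 + 72*r - 9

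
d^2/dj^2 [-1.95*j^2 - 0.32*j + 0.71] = -3.90000000000000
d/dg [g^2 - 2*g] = 2*g - 2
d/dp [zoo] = 0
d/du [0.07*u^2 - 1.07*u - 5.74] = 0.14*u - 1.07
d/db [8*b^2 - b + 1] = 16*b - 1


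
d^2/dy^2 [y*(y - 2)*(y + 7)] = 6*y + 10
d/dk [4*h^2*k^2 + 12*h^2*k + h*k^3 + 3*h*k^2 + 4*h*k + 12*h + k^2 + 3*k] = 8*h^2*k + 12*h^2 + 3*h*k^2 + 6*h*k + 4*h + 2*k + 3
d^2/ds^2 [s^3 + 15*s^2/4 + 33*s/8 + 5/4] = 6*s + 15/2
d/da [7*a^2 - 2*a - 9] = 14*a - 2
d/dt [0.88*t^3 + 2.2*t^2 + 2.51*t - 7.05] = 2.64*t^2 + 4.4*t + 2.51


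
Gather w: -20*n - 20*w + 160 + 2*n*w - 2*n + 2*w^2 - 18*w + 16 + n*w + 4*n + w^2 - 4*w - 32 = -18*n + 3*w^2 + w*(3*n - 42) + 144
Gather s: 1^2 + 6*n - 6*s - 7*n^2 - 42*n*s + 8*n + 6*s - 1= -7*n^2 - 42*n*s + 14*n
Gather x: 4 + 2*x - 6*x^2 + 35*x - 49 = -6*x^2 + 37*x - 45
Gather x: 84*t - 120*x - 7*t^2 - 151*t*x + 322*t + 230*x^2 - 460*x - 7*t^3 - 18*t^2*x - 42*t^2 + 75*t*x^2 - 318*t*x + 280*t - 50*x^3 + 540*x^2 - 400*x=-7*t^3 - 49*t^2 + 686*t - 50*x^3 + x^2*(75*t + 770) + x*(-18*t^2 - 469*t - 980)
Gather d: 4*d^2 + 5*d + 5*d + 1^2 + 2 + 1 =4*d^2 + 10*d + 4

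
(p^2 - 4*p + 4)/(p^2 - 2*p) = (p - 2)/p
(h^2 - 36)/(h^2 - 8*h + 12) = (h + 6)/(h - 2)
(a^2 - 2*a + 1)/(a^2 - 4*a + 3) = (a - 1)/(a - 3)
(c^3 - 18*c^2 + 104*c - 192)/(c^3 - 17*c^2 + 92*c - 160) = (c - 6)/(c - 5)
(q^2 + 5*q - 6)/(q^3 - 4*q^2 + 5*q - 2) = (q + 6)/(q^2 - 3*q + 2)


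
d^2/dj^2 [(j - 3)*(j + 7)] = 2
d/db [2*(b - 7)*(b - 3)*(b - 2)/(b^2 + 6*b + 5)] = 2*(b^4 + 12*b^3 - 98*b^2 - 36*b + 457)/(b^4 + 12*b^3 + 46*b^2 + 60*b + 25)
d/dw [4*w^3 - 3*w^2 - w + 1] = 12*w^2 - 6*w - 1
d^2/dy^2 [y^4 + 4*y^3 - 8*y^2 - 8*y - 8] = 12*y^2 + 24*y - 16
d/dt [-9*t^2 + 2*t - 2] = 2 - 18*t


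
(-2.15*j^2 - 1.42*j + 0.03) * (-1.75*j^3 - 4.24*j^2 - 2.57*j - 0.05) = 3.7625*j^5 + 11.601*j^4 + 11.4938*j^3 + 3.6297*j^2 - 0.00609999999999999*j - 0.0015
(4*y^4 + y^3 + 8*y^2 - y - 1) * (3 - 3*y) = -12*y^5 + 9*y^4 - 21*y^3 + 27*y^2 - 3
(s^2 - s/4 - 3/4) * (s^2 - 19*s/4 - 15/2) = s^4 - 5*s^3 - 113*s^2/16 + 87*s/16 + 45/8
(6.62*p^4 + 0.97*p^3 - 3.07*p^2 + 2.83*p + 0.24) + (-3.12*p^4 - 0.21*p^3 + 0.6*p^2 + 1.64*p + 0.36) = 3.5*p^4 + 0.76*p^3 - 2.47*p^2 + 4.47*p + 0.6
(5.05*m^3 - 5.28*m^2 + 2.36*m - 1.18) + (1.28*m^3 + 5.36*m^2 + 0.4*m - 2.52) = 6.33*m^3 + 0.0800000000000001*m^2 + 2.76*m - 3.7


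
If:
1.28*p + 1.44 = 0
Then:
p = -1.12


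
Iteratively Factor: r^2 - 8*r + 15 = (r - 5)*(r - 3)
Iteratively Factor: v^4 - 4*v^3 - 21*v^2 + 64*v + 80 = (v - 4)*(v^3 - 21*v - 20) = (v - 4)*(v + 4)*(v^2 - 4*v - 5) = (v - 5)*(v - 4)*(v + 4)*(v + 1)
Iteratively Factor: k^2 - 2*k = (k)*(k - 2)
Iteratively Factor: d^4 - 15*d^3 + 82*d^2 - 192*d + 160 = (d - 4)*(d^3 - 11*d^2 + 38*d - 40) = (d - 5)*(d - 4)*(d^2 - 6*d + 8) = (d - 5)*(d - 4)*(d - 2)*(d - 4)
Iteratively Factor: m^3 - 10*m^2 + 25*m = (m - 5)*(m^2 - 5*m) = (m - 5)^2*(m)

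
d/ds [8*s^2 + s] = 16*s + 1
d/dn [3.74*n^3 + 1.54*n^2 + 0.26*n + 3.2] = 11.22*n^2 + 3.08*n + 0.26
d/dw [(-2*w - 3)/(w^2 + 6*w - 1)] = 2*(w^2 + 3*w + 10)/(w^4 + 12*w^3 + 34*w^2 - 12*w + 1)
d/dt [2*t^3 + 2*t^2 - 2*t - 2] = 6*t^2 + 4*t - 2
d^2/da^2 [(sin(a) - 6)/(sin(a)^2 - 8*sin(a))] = (-9*sin(a)^2 + 16*sin(a) + 348/sin(a) + 373/(2*sin(a)^2) + 33*sin(3*a)/sin(a)^3 + sin(5*a)/(2*sin(a)^3) - 768/sin(a)^3)/(sin(a) - 8)^3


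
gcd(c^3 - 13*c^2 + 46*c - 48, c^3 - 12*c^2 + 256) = c - 8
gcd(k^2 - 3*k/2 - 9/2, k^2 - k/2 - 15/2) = k - 3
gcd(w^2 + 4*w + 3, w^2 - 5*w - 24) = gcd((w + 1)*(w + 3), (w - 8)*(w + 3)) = w + 3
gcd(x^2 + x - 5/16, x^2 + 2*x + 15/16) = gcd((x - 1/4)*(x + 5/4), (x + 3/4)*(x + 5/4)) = x + 5/4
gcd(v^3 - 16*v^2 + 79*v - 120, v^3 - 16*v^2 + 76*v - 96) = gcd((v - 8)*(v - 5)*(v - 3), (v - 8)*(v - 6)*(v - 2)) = v - 8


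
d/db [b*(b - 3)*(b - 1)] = 3*b^2 - 8*b + 3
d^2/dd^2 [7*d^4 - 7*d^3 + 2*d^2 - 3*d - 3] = 84*d^2 - 42*d + 4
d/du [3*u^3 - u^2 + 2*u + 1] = 9*u^2 - 2*u + 2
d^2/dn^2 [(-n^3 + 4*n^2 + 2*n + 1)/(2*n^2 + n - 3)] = 2*(-7*n^3 + 93*n^2 + 15*n + 49)/(8*n^6 + 12*n^5 - 30*n^4 - 35*n^3 + 45*n^2 + 27*n - 27)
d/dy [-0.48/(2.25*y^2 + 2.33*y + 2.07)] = (2.16*y + 1.1184)/(2.25*y^2 + 2.33*y + 2.07)^2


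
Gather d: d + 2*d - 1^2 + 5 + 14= 3*d + 18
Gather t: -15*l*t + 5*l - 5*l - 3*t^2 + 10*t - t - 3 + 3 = -3*t^2 + t*(9 - 15*l)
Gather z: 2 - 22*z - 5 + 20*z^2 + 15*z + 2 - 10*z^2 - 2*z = 10*z^2 - 9*z - 1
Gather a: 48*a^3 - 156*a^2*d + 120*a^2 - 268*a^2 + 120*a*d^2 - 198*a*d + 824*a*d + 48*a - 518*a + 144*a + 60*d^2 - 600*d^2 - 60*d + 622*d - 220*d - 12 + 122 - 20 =48*a^3 + a^2*(-156*d - 148) + a*(120*d^2 + 626*d - 326) - 540*d^2 + 342*d + 90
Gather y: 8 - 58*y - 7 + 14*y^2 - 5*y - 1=14*y^2 - 63*y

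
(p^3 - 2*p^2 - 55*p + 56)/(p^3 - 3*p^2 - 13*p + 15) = (p^2 - p - 56)/(p^2 - 2*p - 15)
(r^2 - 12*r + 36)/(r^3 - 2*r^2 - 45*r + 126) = (r - 6)/(r^2 + 4*r - 21)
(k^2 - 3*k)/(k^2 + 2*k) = (k - 3)/(k + 2)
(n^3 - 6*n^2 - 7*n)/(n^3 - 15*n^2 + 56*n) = (n + 1)/(n - 8)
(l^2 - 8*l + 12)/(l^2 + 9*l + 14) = (l^2 - 8*l + 12)/(l^2 + 9*l + 14)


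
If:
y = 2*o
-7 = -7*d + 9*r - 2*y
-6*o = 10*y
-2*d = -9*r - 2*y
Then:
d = 7/5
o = 0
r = 14/45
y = 0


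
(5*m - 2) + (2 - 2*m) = 3*m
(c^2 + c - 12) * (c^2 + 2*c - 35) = c^4 + 3*c^3 - 45*c^2 - 59*c + 420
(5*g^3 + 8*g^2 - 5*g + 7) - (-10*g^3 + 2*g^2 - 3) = 15*g^3 + 6*g^2 - 5*g + 10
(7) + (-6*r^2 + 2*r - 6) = -6*r^2 + 2*r + 1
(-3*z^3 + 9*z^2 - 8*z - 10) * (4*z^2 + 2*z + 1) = -12*z^5 + 30*z^4 - 17*z^3 - 47*z^2 - 28*z - 10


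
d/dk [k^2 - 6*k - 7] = 2*k - 6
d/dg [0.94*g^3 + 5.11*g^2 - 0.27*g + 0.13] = 2.82*g^2 + 10.22*g - 0.27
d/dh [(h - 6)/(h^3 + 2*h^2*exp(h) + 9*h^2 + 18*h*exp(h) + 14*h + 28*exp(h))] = (h^3 + 2*h^2*exp(h) + 9*h^2 + 18*h*exp(h) + 14*h - (h - 6)*(2*h^2*exp(h) + 3*h^2 + 22*h*exp(h) + 18*h + 46*exp(h) + 14) + 28*exp(h))/(h^3 + 2*h^2*exp(h) + 9*h^2 + 18*h*exp(h) + 14*h + 28*exp(h))^2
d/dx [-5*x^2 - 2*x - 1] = -10*x - 2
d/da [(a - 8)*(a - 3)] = 2*a - 11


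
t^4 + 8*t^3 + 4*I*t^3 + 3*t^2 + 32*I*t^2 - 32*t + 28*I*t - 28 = (t + 1)*(t + 7)*(t + 2*I)^2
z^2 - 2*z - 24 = (z - 6)*(z + 4)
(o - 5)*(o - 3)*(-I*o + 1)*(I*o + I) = o^4 - 7*o^3 + I*o^3 + 7*o^2 - 7*I*o^2 + 15*o + 7*I*o + 15*I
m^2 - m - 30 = (m - 6)*(m + 5)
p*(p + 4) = p^2 + 4*p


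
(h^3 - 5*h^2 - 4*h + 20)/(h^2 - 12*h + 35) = (h^2 - 4)/(h - 7)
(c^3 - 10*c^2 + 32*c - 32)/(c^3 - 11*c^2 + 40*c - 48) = (c - 2)/(c - 3)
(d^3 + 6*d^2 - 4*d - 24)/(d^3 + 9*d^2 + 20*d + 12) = (d - 2)/(d + 1)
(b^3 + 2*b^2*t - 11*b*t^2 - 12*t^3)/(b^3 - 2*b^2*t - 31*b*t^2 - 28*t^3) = (-b + 3*t)/(-b + 7*t)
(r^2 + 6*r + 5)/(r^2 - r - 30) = (r + 1)/(r - 6)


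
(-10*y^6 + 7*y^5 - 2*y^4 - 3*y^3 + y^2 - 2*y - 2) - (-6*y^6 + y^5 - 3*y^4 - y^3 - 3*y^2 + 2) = -4*y^6 + 6*y^5 + y^4 - 2*y^3 + 4*y^2 - 2*y - 4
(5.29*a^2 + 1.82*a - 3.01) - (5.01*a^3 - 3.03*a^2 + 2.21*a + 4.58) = -5.01*a^3 + 8.32*a^2 - 0.39*a - 7.59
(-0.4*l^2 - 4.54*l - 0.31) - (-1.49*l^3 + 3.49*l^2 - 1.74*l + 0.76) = 1.49*l^3 - 3.89*l^2 - 2.8*l - 1.07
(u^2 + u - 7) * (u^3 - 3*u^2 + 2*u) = u^5 - 2*u^4 - 8*u^3 + 23*u^2 - 14*u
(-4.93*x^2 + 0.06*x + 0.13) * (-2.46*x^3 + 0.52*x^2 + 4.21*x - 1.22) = 12.1278*x^5 - 2.7112*x^4 - 21.0439*x^3 + 6.3348*x^2 + 0.4741*x - 0.1586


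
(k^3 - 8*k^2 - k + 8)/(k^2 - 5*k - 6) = (k^2 - 9*k + 8)/(k - 6)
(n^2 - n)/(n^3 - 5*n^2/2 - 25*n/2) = 2*(1 - n)/(-2*n^2 + 5*n + 25)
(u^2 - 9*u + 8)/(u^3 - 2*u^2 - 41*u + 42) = (u - 8)/(u^2 - u - 42)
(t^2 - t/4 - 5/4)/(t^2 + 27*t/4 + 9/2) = (4*t^2 - t - 5)/(4*t^2 + 27*t + 18)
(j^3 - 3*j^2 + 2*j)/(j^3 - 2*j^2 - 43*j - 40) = j*(-j^2 + 3*j - 2)/(-j^3 + 2*j^2 + 43*j + 40)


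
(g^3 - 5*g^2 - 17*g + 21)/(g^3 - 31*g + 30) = (g^2 - 4*g - 21)/(g^2 + g - 30)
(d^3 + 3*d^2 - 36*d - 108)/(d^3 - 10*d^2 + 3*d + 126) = (d + 6)/(d - 7)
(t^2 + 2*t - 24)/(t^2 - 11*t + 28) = (t + 6)/(t - 7)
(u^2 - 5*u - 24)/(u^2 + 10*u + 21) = (u - 8)/(u + 7)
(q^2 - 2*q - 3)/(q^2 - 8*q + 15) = (q + 1)/(q - 5)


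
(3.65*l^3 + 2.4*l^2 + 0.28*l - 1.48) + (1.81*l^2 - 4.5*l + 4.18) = 3.65*l^3 + 4.21*l^2 - 4.22*l + 2.7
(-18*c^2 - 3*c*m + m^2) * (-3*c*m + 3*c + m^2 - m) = 54*c^3*m - 54*c^3 - 9*c^2*m^2 + 9*c^2*m - 6*c*m^3 + 6*c*m^2 + m^4 - m^3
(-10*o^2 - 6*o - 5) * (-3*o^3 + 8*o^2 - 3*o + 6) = 30*o^5 - 62*o^4 - 3*o^3 - 82*o^2 - 21*o - 30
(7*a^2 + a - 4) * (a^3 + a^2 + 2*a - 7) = 7*a^5 + 8*a^4 + 11*a^3 - 51*a^2 - 15*a + 28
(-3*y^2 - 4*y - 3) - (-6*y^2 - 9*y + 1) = 3*y^2 + 5*y - 4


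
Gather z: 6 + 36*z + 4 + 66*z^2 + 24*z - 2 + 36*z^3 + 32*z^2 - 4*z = 36*z^3 + 98*z^2 + 56*z + 8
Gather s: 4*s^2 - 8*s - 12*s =4*s^2 - 20*s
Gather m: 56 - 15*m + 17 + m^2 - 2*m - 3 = m^2 - 17*m + 70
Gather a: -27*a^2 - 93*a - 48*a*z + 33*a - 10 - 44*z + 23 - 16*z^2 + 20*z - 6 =-27*a^2 + a*(-48*z - 60) - 16*z^2 - 24*z + 7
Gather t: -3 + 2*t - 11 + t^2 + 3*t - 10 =t^2 + 5*t - 24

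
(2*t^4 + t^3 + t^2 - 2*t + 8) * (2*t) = 4*t^5 + 2*t^4 + 2*t^3 - 4*t^2 + 16*t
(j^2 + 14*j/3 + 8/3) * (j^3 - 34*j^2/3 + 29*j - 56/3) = j^5 - 20*j^4/3 - 191*j^3/9 + 778*j^2/9 - 88*j/9 - 448/9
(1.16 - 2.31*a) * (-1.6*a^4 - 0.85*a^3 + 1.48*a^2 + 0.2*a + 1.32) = 3.696*a^5 + 0.1075*a^4 - 4.4048*a^3 + 1.2548*a^2 - 2.8172*a + 1.5312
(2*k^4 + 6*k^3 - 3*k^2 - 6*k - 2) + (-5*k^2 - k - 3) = 2*k^4 + 6*k^3 - 8*k^2 - 7*k - 5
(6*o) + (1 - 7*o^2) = -7*o^2 + 6*o + 1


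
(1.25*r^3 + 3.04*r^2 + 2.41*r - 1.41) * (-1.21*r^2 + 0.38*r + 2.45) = -1.5125*r^5 - 3.2034*r^4 + 1.3016*r^3 + 10.0699*r^2 + 5.3687*r - 3.4545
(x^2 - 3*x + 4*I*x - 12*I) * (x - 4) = x^3 - 7*x^2 + 4*I*x^2 + 12*x - 28*I*x + 48*I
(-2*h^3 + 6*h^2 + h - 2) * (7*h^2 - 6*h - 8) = -14*h^5 + 54*h^4 - 13*h^3 - 68*h^2 + 4*h + 16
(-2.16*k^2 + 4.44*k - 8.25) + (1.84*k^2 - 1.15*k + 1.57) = -0.32*k^2 + 3.29*k - 6.68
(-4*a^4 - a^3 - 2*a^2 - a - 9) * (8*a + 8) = -32*a^5 - 40*a^4 - 24*a^3 - 24*a^2 - 80*a - 72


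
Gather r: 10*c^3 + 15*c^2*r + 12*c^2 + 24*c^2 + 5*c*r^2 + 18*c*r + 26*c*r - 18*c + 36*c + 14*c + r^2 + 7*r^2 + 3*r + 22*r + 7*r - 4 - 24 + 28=10*c^3 + 36*c^2 + 32*c + r^2*(5*c + 8) + r*(15*c^2 + 44*c + 32)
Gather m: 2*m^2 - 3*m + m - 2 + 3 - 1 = 2*m^2 - 2*m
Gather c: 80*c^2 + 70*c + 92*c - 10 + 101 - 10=80*c^2 + 162*c + 81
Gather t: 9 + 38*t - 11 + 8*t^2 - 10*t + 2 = 8*t^2 + 28*t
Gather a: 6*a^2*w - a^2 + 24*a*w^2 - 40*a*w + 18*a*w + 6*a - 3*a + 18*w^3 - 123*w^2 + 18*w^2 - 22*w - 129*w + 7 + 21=a^2*(6*w - 1) + a*(24*w^2 - 22*w + 3) + 18*w^3 - 105*w^2 - 151*w + 28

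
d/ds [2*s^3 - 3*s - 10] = 6*s^2 - 3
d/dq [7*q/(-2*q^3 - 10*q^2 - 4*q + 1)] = 7*(4*q^3 + 10*q^2 + 1)/(4*q^6 + 40*q^5 + 116*q^4 + 76*q^3 - 4*q^2 - 8*q + 1)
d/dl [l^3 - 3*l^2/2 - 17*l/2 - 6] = 3*l^2 - 3*l - 17/2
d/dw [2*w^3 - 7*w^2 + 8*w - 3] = 6*w^2 - 14*w + 8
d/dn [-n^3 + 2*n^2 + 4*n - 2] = -3*n^2 + 4*n + 4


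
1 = 1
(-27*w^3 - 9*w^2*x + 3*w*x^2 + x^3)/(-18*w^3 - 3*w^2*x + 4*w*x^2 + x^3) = (-3*w + x)/(-2*w + x)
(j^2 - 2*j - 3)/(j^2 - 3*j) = (j + 1)/j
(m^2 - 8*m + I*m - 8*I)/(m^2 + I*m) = (m - 8)/m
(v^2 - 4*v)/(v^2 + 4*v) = (v - 4)/(v + 4)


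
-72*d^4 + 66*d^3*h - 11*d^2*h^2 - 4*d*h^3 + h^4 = (-3*d + h)^2*(-2*d + h)*(4*d + h)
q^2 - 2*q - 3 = (q - 3)*(q + 1)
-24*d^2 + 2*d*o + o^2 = (-4*d + o)*(6*d + o)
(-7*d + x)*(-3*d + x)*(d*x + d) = 21*d^3*x + 21*d^3 - 10*d^2*x^2 - 10*d^2*x + d*x^3 + d*x^2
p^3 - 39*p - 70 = (p - 7)*(p + 2)*(p + 5)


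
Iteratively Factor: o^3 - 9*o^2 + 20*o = (o - 4)*(o^2 - 5*o) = (o - 5)*(o - 4)*(o)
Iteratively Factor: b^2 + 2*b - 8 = (b + 4)*(b - 2)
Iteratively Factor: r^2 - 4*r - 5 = (r - 5)*(r + 1)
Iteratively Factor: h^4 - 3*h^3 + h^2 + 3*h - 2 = (h - 1)*(h^3 - 2*h^2 - h + 2) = (h - 1)*(h + 1)*(h^2 - 3*h + 2) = (h - 1)^2*(h + 1)*(h - 2)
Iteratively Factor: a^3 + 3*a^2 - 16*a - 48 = (a + 4)*(a^2 - a - 12) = (a - 4)*(a + 4)*(a + 3)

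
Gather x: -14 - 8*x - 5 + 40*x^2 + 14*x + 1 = 40*x^2 + 6*x - 18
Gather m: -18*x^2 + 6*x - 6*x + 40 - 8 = 32 - 18*x^2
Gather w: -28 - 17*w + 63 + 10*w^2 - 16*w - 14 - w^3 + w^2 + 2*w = -w^3 + 11*w^2 - 31*w + 21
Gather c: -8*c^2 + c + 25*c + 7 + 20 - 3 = -8*c^2 + 26*c + 24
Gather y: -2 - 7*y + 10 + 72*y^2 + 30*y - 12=72*y^2 + 23*y - 4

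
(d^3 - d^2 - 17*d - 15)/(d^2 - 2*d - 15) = d + 1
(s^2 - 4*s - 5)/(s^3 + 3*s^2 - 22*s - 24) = (s - 5)/(s^2 + 2*s - 24)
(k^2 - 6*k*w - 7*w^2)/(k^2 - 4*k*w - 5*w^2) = (-k + 7*w)/(-k + 5*w)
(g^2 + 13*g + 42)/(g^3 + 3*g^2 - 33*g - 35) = (g + 6)/(g^2 - 4*g - 5)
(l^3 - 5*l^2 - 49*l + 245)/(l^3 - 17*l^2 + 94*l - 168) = (l^2 + 2*l - 35)/(l^2 - 10*l + 24)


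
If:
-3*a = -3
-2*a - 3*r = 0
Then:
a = 1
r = -2/3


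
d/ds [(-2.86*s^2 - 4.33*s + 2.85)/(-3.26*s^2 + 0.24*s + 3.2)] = (-14.8022*s^2 + 0.278000000000002*s - 14.54)/(10.6276*s^4 - 1.5648*s^3 - 20.8064*s^2 + 1.536*s + 10.24)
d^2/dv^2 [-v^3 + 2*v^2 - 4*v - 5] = 4 - 6*v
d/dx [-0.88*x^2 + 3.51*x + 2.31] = 3.51 - 1.76*x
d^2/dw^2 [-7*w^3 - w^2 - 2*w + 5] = -42*w - 2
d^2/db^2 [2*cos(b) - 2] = -2*cos(b)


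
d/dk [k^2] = 2*k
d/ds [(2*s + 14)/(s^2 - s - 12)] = 2*(s^2 - s - (s + 7)*(2*s - 1) - 12)/(-s^2 + s + 12)^2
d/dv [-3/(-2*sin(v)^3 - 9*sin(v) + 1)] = 9*(cos(2*v) - 4)*cos(v)/(2*sin(v)^3 + 9*sin(v) - 1)^2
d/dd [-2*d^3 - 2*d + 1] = -6*d^2 - 2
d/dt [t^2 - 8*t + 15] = 2*t - 8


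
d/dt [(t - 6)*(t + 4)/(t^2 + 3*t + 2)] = (5*t^2 + 52*t + 68)/(t^4 + 6*t^3 + 13*t^2 + 12*t + 4)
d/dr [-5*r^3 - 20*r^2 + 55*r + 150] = -15*r^2 - 40*r + 55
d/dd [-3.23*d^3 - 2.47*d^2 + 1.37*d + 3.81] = -9.69*d^2 - 4.94*d + 1.37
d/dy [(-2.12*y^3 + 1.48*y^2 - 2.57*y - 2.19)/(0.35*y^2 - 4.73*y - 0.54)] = (-0.742*y^4 + 20.0552*y^3 - 2.6665*y^2 - 0.0654000000000003*y - 8.9709)/(0.1225*y^4 - 3.311*y^3 + 21.9949*y^2 + 5.1084*y + 0.2916)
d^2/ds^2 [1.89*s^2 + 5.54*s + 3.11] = 3.78000000000000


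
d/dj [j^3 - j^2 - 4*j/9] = 3*j^2 - 2*j - 4/9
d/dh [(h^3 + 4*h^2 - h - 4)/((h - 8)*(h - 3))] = (h^4 - 22*h^3 + 29*h^2 + 200*h - 68)/(h^4 - 22*h^3 + 169*h^2 - 528*h + 576)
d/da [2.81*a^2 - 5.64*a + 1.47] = 5.62*a - 5.64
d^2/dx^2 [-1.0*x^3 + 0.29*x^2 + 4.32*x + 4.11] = 0.58 - 6.0*x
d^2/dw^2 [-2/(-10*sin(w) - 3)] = 20*(-10*sin(w)^2 + 3*sin(w) + 20)/(10*sin(w) + 3)^3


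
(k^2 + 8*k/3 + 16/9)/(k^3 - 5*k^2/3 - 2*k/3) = (9*k^2 + 24*k + 16)/(3*k*(3*k^2 - 5*k - 2))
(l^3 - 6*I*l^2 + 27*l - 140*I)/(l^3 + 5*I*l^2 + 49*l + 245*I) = (l - 4*I)/(l + 7*I)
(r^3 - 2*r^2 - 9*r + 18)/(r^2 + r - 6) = r - 3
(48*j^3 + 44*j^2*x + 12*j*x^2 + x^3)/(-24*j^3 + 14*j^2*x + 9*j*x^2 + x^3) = (2*j + x)/(-j + x)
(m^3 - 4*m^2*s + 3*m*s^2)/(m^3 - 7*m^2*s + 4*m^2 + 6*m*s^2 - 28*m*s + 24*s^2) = m*(-m + 3*s)/(-m^2 + 6*m*s - 4*m + 24*s)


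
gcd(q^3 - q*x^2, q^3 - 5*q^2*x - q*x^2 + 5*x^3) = -q^2 + x^2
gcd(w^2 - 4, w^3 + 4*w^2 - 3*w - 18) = w - 2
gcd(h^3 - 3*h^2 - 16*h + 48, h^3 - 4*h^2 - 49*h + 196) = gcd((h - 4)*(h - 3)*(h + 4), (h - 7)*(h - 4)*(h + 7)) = h - 4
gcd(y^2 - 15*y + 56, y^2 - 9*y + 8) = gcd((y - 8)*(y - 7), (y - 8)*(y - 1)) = y - 8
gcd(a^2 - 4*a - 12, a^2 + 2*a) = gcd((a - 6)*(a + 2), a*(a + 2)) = a + 2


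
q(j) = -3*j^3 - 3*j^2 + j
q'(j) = -9*j^2 - 6*j + 1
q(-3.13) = 59.47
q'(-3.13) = -68.39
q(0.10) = 0.07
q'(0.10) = 0.31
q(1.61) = -18.69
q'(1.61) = -31.99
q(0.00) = 0.00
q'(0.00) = 1.00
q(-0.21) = -0.31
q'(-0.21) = 1.86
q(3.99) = -234.33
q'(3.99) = -166.22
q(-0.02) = -0.02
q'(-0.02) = 1.12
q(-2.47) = 24.43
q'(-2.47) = -39.09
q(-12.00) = 4740.00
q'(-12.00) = -1223.00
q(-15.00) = 9435.00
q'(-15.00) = -1934.00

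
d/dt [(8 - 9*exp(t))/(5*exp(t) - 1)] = -31*exp(t)/(5*exp(t) - 1)^2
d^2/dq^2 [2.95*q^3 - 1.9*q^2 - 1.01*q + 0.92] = 17.7*q - 3.8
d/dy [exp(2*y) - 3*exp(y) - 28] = (2*exp(y) - 3)*exp(y)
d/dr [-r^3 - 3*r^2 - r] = -3*r^2 - 6*r - 1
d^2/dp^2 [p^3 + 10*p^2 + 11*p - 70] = 6*p + 20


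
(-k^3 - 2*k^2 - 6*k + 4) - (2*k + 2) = -k^3 - 2*k^2 - 8*k + 2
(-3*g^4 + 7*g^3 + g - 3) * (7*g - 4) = -21*g^5 + 61*g^4 - 28*g^3 + 7*g^2 - 25*g + 12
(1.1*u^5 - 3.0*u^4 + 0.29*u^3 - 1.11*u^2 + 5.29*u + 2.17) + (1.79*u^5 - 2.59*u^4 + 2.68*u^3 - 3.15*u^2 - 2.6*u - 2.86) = 2.89*u^5 - 5.59*u^4 + 2.97*u^3 - 4.26*u^2 + 2.69*u - 0.69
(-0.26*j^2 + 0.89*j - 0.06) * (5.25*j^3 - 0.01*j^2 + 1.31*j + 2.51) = -1.365*j^5 + 4.6751*j^4 - 0.6645*j^3 + 0.5139*j^2 + 2.1553*j - 0.1506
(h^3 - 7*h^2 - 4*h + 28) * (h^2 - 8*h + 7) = h^5 - 15*h^4 + 59*h^3 + 11*h^2 - 252*h + 196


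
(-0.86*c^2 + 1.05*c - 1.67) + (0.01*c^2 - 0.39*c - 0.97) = -0.85*c^2 + 0.66*c - 2.64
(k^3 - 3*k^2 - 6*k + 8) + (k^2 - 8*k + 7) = k^3 - 2*k^2 - 14*k + 15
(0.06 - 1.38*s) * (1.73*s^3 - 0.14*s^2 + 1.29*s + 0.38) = -2.3874*s^4 + 0.297*s^3 - 1.7886*s^2 - 0.447*s + 0.0228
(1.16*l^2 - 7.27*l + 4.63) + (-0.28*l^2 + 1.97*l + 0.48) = 0.88*l^2 - 5.3*l + 5.11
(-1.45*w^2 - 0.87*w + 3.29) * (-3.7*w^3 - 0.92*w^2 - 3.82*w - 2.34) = 5.365*w^5 + 4.553*w^4 - 5.8336*w^3 + 3.6896*w^2 - 10.532*w - 7.6986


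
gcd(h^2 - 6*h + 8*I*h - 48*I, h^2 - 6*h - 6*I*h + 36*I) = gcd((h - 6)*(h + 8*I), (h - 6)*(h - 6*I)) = h - 6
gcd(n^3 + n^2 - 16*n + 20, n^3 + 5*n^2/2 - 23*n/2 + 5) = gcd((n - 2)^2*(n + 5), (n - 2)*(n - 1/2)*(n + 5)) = n^2 + 3*n - 10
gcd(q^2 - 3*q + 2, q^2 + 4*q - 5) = q - 1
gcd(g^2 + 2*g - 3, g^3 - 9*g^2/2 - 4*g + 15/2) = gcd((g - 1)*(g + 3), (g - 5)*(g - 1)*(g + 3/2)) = g - 1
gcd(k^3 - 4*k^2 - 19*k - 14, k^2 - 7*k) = k - 7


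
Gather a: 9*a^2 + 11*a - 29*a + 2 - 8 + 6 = 9*a^2 - 18*a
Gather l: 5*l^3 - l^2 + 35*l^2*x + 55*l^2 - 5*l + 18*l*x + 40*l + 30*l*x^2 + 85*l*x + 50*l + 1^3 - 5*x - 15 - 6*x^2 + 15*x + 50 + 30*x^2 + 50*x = 5*l^3 + l^2*(35*x + 54) + l*(30*x^2 + 103*x + 85) + 24*x^2 + 60*x + 36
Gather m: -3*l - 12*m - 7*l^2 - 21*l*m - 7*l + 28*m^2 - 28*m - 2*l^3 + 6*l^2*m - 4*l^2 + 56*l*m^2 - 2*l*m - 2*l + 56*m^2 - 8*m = -2*l^3 - 11*l^2 - 12*l + m^2*(56*l + 84) + m*(6*l^2 - 23*l - 48)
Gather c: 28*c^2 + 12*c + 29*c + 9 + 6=28*c^2 + 41*c + 15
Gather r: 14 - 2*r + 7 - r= 21 - 3*r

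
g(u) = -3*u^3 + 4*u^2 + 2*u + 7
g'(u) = -9*u^2 + 8*u + 2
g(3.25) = -47.23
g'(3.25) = -67.06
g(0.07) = 7.16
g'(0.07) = 2.52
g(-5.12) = 504.27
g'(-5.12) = -274.89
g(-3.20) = 139.86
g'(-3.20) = -115.76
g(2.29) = -3.47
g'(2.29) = -26.88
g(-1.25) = 16.61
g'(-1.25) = -22.06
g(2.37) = -5.73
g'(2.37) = -29.59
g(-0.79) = 9.40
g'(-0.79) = -9.94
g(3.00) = -32.00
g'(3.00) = -55.00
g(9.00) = -1838.00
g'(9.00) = -655.00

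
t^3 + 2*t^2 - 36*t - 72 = (t - 6)*(t + 2)*(t + 6)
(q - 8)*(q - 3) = q^2 - 11*q + 24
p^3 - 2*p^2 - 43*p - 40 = (p - 8)*(p + 1)*(p + 5)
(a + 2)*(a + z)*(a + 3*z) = a^3 + 4*a^2*z + 2*a^2 + 3*a*z^2 + 8*a*z + 6*z^2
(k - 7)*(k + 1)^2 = k^3 - 5*k^2 - 13*k - 7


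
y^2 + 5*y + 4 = (y + 1)*(y + 4)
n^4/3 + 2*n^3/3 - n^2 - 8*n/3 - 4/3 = (n/3 + 1/3)*(n - 2)*(n + 1)*(n + 2)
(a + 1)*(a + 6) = a^2 + 7*a + 6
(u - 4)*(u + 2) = u^2 - 2*u - 8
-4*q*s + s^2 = s*(-4*q + s)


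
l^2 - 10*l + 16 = (l - 8)*(l - 2)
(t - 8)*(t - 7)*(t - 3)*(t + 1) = t^4 - 17*t^3 + 83*t^2 - 67*t - 168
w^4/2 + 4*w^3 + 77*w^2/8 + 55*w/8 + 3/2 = (w/2 + 1/4)*(w + 1/2)*(w + 3)*(w + 4)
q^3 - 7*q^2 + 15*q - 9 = (q - 3)^2*(q - 1)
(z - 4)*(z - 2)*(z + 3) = z^3 - 3*z^2 - 10*z + 24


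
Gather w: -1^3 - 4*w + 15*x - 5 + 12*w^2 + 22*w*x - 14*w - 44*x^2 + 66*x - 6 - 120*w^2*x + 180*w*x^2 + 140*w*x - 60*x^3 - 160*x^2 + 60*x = w^2*(12 - 120*x) + w*(180*x^2 + 162*x - 18) - 60*x^3 - 204*x^2 + 141*x - 12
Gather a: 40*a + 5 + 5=40*a + 10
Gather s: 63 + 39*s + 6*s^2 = 6*s^2 + 39*s + 63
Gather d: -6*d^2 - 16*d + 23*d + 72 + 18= -6*d^2 + 7*d + 90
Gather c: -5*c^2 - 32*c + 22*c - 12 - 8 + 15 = -5*c^2 - 10*c - 5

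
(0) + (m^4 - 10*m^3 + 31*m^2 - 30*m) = m^4 - 10*m^3 + 31*m^2 - 30*m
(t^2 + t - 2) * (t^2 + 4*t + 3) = t^4 + 5*t^3 + 5*t^2 - 5*t - 6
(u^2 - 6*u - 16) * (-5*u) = -5*u^3 + 30*u^2 + 80*u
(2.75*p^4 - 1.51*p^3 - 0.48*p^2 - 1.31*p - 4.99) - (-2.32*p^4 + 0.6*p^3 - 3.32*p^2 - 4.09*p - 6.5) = 5.07*p^4 - 2.11*p^3 + 2.84*p^2 + 2.78*p + 1.51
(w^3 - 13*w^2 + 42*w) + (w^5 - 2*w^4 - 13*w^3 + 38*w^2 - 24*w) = w^5 - 2*w^4 - 12*w^3 + 25*w^2 + 18*w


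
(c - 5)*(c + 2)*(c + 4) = c^3 + c^2 - 22*c - 40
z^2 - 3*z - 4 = (z - 4)*(z + 1)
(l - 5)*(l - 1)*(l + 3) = l^3 - 3*l^2 - 13*l + 15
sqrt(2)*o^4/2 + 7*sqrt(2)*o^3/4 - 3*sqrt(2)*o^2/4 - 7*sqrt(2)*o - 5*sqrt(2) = (o - 2)*(o + 1)*(o + 5/2)*(sqrt(2)*o/2 + sqrt(2))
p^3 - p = p*(p - 1)*(p + 1)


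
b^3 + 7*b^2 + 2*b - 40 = (b - 2)*(b + 4)*(b + 5)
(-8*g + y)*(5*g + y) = -40*g^2 - 3*g*y + y^2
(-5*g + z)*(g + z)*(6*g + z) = -30*g^3 - 29*g^2*z + 2*g*z^2 + z^3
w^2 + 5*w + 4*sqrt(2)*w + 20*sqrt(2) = (w + 5)*(w + 4*sqrt(2))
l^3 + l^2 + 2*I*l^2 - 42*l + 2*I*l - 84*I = (l - 6)*(l + 7)*(l + 2*I)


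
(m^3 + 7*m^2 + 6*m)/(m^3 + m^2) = (m + 6)/m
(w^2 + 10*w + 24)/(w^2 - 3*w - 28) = (w + 6)/(w - 7)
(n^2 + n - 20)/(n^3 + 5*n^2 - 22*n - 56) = (n + 5)/(n^2 + 9*n + 14)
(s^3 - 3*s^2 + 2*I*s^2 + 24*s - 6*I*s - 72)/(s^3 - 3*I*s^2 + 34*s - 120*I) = (s - 3)/(s - 5*I)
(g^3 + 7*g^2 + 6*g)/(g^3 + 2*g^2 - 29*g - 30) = g/(g - 5)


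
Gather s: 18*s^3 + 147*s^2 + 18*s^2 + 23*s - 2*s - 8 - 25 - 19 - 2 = 18*s^3 + 165*s^2 + 21*s - 54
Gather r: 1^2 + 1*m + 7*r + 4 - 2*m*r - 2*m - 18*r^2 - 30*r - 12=-m - 18*r^2 + r*(-2*m - 23) - 7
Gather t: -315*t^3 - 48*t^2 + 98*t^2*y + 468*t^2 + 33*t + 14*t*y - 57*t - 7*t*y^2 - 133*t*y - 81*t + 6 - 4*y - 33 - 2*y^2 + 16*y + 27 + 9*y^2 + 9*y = -315*t^3 + t^2*(98*y + 420) + t*(-7*y^2 - 119*y - 105) + 7*y^2 + 21*y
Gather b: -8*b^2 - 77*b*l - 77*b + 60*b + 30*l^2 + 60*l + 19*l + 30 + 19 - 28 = -8*b^2 + b*(-77*l - 17) + 30*l^2 + 79*l + 21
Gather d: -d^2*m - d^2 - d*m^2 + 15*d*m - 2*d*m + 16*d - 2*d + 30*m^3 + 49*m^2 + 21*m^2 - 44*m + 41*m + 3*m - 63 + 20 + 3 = d^2*(-m - 1) + d*(-m^2 + 13*m + 14) + 30*m^3 + 70*m^2 - 40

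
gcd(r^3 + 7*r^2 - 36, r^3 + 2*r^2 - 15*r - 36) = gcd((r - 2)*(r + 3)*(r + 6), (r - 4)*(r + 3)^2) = r + 3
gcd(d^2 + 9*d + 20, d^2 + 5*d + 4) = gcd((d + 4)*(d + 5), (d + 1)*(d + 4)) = d + 4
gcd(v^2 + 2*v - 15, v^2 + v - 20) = v + 5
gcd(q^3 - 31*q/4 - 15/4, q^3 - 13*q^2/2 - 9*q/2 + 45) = q^2 - q/2 - 15/2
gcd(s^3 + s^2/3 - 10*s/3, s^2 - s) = s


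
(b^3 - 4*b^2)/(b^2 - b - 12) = b^2/(b + 3)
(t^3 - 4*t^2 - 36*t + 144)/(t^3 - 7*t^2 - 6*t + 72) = (t + 6)/(t + 3)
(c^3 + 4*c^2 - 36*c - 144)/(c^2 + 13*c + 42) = (c^2 - 2*c - 24)/(c + 7)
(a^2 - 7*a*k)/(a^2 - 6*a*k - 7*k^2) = a/(a + k)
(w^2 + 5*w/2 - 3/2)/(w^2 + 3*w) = (w - 1/2)/w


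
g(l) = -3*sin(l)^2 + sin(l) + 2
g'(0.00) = 1.00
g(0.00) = 2.00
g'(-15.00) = -3.72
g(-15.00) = 0.08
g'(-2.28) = -3.62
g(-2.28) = -0.49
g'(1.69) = 0.59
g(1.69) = 0.04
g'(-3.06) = -1.48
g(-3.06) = 1.90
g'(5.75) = 3.49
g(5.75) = 0.72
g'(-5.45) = -2.31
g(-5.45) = 1.10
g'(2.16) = 2.22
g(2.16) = 0.76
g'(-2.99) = -1.88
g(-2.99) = 1.78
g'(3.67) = -3.48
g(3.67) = 0.73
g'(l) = -6*sin(l)*cos(l) + cos(l)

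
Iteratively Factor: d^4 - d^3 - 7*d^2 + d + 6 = (d + 2)*(d^3 - 3*d^2 - d + 3) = (d - 1)*(d + 2)*(d^2 - 2*d - 3) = (d - 3)*(d - 1)*(d + 2)*(d + 1)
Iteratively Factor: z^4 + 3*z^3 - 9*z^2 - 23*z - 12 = (z - 3)*(z^3 + 6*z^2 + 9*z + 4) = (z - 3)*(z + 4)*(z^2 + 2*z + 1) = (z - 3)*(z + 1)*(z + 4)*(z + 1)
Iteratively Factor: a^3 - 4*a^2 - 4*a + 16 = (a - 4)*(a^2 - 4) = (a - 4)*(a - 2)*(a + 2)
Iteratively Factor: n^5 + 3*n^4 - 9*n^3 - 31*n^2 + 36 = (n + 2)*(n^4 + n^3 - 11*n^2 - 9*n + 18) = (n + 2)^2*(n^3 - n^2 - 9*n + 9) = (n + 2)^2*(n + 3)*(n^2 - 4*n + 3) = (n - 3)*(n + 2)^2*(n + 3)*(n - 1)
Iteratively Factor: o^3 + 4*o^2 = (o)*(o^2 + 4*o) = o^2*(o + 4)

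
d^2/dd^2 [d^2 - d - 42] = 2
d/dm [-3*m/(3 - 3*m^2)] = (-m^2 - 1)/(m^4 - 2*m^2 + 1)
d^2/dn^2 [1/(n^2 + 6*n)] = 2*(-n*(n + 6) + 4*(n + 3)^2)/(n^3*(n + 6)^3)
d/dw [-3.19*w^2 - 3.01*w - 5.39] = -6.38*w - 3.01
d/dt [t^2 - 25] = 2*t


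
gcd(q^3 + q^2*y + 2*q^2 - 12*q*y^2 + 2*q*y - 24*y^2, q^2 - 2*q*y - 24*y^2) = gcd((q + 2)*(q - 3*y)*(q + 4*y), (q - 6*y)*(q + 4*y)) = q + 4*y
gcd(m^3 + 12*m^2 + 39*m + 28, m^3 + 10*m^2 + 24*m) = m + 4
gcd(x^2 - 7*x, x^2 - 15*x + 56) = x - 7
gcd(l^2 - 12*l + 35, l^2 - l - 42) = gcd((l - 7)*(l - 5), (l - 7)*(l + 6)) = l - 7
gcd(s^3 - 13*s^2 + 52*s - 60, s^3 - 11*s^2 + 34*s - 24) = s - 6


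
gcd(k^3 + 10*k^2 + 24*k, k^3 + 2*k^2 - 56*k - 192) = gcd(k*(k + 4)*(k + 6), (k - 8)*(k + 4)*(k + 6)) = k^2 + 10*k + 24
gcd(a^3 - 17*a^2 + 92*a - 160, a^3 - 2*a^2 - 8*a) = a - 4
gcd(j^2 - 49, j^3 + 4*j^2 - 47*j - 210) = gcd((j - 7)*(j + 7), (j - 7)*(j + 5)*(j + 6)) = j - 7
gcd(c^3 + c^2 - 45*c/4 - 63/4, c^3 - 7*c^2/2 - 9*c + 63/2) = c^2 - c/2 - 21/2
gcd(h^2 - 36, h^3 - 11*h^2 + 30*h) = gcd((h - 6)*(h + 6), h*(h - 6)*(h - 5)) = h - 6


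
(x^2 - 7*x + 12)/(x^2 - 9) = (x - 4)/(x + 3)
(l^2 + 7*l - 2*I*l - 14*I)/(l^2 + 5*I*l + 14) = (l + 7)/(l + 7*I)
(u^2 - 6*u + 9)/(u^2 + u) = (u^2 - 6*u + 9)/(u*(u + 1))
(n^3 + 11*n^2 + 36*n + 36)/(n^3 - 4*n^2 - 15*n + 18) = (n^2 + 8*n + 12)/(n^2 - 7*n + 6)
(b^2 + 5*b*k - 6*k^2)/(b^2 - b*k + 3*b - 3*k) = (b + 6*k)/(b + 3)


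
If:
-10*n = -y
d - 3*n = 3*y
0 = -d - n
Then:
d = 0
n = 0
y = 0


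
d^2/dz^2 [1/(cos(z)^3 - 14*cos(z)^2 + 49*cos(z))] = (-9*(1 - cos(2*z))^2/4 - 35*cos(z) - 55*cos(2*z)/2 + 7*cos(3*z) + 159/2)/((cos(z) - 7)^4*cos(z)^3)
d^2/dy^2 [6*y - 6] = 0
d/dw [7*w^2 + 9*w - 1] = 14*w + 9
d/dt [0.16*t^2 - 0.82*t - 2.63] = 0.32*t - 0.82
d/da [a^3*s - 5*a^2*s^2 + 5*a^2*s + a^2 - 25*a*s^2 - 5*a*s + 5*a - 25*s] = 3*a^2*s - 10*a*s^2 + 10*a*s + 2*a - 25*s^2 - 5*s + 5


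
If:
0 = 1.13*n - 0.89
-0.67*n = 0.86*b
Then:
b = -0.61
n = 0.79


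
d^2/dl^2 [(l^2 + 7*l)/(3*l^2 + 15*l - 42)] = 4/(3*(l^3 - 6*l^2 + 12*l - 8))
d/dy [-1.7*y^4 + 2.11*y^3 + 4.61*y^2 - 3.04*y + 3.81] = -6.8*y^3 + 6.33*y^2 + 9.22*y - 3.04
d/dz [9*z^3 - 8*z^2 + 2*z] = 27*z^2 - 16*z + 2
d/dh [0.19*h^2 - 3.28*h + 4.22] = 0.38*h - 3.28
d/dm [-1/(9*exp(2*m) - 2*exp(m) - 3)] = (18*exp(m) - 2)*exp(m)/(-9*exp(2*m) + 2*exp(m) + 3)^2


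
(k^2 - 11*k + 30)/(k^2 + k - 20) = (k^2 - 11*k + 30)/(k^2 + k - 20)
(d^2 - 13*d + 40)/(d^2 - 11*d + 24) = (d - 5)/(d - 3)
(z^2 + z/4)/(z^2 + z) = (z + 1/4)/(z + 1)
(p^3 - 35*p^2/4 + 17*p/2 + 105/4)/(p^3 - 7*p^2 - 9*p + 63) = (p + 5/4)/(p + 3)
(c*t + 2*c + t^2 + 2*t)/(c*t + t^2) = (t + 2)/t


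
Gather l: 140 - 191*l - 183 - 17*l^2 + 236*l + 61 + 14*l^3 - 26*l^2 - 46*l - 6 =14*l^3 - 43*l^2 - l + 12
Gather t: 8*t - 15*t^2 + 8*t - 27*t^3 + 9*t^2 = -27*t^3 - 6*t^2 + 16*t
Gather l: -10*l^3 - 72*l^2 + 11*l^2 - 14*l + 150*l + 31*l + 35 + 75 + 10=-10*l^3 - 61*l^2 + 167*l + 120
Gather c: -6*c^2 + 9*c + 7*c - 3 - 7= -6*c^2 + 16*c - 10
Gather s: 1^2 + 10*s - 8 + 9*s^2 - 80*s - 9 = 9*s^2 - 70*s - 16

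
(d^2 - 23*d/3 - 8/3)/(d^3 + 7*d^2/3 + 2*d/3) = (d - 8)/(d*(d + 2))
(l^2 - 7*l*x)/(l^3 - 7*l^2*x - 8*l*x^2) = (-l + 7*x)/(-l^2 + 7*l*x + 8*x^2)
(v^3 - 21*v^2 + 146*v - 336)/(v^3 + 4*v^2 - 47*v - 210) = (v^2 - 14*v + 48)/(v^2 + 11*v + 30)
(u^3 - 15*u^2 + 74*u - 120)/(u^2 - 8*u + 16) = (u^2 - 11*u + 30)/(u - 4)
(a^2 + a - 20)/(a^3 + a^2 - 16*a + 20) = (a - 4)/(a^2 - 4*a + 4)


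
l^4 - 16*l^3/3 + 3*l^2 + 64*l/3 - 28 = (l - 3)*(l - 7/3)*(l - 2)*(l + 2)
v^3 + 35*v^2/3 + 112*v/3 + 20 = (v + 2/3)*(v + 5)*(v + 6)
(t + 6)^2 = t^2 + 12*t + 36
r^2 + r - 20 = (r - 4)*(r + 5)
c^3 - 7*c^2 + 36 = (c - 6)*(c - 3)*(c + 2)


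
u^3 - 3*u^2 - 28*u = u*(u - 7)*(u + 4)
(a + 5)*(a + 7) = a^2 + 12*a + 35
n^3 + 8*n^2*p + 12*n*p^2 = n*(n + 2*p)*(n + 6*p)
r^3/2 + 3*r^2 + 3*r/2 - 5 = (r/2 + 1)*(r - 1)*(r + 5)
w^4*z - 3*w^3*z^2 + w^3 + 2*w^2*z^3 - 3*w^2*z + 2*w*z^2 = w*(w - 2*z)*(w - z)*(w*z + 1)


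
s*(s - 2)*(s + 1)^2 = s^4 - 3*s^2 - 2*s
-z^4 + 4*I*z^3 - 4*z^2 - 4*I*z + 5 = (z + 1)*(z - 5*I)*(-I*z + 1)*(-I*z + I)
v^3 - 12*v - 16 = (v - 4)*(v + 2)^2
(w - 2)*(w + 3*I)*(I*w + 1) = I*w^3 - 2*w^2 - 2*I*w^2 + 4*w + 3*I*w - 6*I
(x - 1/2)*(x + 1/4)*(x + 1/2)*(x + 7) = x^4 + 29*x^3/4 + 3*x^2/2 - 29*x/16 - 7/16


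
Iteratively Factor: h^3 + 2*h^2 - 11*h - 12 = (h + 1)*(h^2 + h - 12) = (h + 1)*(h + 4)*(h - 3)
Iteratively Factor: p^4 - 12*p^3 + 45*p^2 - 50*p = (p - 2)*(p^3 - 10*p^2 + 25*p) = p*(p - 2)*(p^2 - 10*p + 25) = p*(p - 5)*(p - 2)*(p - 5)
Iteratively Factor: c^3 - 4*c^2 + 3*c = (c - 3)*(c^2 - c) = c*(c - 3)*(c - 1)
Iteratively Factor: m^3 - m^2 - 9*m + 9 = (m - 3)*(m^2 + 2*m - 3) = (m - 3)*(m - 1)*(m + 3)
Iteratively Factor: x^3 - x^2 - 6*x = (x - 3)*(x^2 + 2*x) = (x - 3)*(x + 2)*(x)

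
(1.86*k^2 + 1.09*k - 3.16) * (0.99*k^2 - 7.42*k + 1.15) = 1.8414*k^4 - 12.7221*k^3 - 9.0772*k^2 + 24.7007*k - 3.634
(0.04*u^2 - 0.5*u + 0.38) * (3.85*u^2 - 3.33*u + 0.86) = 0.154*u^4 - 2.0582*u^3 + 3.1624*u^2 - 1.6954*u + 0.3268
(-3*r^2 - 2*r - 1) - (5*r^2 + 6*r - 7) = -8*r^2 - 8*r + 6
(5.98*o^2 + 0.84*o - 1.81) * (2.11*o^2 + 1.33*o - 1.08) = 12.6178*o^4 + 9.7258*o^3 - 9.1603*o^2 - 3.3145*o + 1.9548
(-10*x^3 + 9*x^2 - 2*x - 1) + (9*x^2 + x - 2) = -10*x^3 + 18*x^2 - x - 3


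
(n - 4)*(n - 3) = n^2 - 7*n + 12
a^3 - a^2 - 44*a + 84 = (a - 6)*(a - 2)*(a + 7)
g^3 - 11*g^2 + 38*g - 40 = (g - 5)*(g - 4)*(g - 2)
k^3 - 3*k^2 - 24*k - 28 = (k - 7)*(k + 2)^2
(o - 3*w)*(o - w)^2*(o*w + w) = o^4*w - 5*o^3*w^2 + o^3*w + 7*o^2*w^3 - 5*o^2*w^2 - 3*o*w^4 + 7*o*w^3 - 3*w^4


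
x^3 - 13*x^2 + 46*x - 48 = (x - 8)*(x - 3)*(x - 2)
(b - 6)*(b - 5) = b^2 - 11*b + 30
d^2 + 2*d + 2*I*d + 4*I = (d + 2)*(d + 2*I)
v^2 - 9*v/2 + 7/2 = (v - 7/2)*(v - 1)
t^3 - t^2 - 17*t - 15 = (t - 5)*(t + 1)*(t + 3)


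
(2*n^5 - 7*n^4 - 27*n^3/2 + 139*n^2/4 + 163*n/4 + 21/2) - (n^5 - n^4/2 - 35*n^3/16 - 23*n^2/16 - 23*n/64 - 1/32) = n^5 - 13*n^4/2 - 181*n^3/16 + 579*n^2/16 + 2631*n/64 + 337/32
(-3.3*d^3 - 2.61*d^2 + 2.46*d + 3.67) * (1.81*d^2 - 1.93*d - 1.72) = -5.973*d^5 + 1.6449*d^4 + 15.1659*d^3 + 6.3841*d^2 - 11.3143*d - 6.3124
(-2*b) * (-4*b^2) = 8*b^3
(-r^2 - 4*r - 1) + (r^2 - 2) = -4*r - 3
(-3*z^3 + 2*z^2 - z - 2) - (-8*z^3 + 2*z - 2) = 5*z^3 + 2*z^2 - 3*z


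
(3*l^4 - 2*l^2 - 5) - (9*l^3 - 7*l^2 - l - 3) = 3*l^4 - 9*l^3 + 5*l^2 + l - 2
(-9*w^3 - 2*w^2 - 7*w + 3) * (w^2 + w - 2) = -9*w^5 - 11*w^4 + 9*w^3 + 17*w - 6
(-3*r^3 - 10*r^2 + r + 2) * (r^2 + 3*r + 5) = -3*r^5 - 19*r^4 - 44*r^3 - 45*r^2 + 11*r + 10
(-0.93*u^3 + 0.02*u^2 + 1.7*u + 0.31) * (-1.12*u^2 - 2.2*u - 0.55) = 1.0416*u^5 + 2.0236*u^4 - 1.4365*u^3 - 4.0982*u^2 - 1.617*u - 0.1705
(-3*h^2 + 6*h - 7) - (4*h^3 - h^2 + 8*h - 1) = -4*h^3 - 2*h^2 - 2*h - 6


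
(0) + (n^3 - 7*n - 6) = n^3 - 7*n - 6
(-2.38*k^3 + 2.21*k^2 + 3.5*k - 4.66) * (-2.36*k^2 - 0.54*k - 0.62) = 5.6168*k^5 - 3.9304*k^4 - 7.9778*k^3 + 7.7374*k^2 + 0.3464*k + 2.8892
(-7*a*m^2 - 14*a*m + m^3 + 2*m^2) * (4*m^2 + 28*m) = -28*a*m^4 - 252*a*m^3 - 392*a*m^2 + 4*m^5 + 36*m^4 + 56*m^3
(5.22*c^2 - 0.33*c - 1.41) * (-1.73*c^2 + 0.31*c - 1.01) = -9.0306*c^4 + 2.1891*c^3 - 2.9352*c^2 - 0.1038*c + 1.4241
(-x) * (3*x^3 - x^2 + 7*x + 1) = -3*x^4 + x^3 - 7*x^2 - x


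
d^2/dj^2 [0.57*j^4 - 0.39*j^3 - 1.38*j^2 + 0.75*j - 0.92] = 6.84*j^2 - 2.34*j - 2.76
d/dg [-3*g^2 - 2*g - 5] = -6*g - 2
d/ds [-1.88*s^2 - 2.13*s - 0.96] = -3.76*s - 2.13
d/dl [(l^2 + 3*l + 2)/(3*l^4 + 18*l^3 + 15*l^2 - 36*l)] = (-2*l^5 - 15*l^4 - 44*l^3 - 63*l^2 - 20*l + 24)/(3*l^2*(l^6 + 12*l^5 + 46*l^4 + 36*l^3 - 119*l^2 - 120*l + 144))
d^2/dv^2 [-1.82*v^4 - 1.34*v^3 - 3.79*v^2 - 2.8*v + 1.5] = -21.84*v^2 - 8.04*v - 7.58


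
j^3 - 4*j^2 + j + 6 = (j - 3)*(j - 2)*(j + 1)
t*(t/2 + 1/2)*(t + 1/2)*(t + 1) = t^4/2 + 5*t^3/4 + t^2 + t/4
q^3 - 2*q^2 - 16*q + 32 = (q - 4)*(q - 2)*(q + 4)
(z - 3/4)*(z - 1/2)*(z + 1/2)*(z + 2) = z^4 + 5*z^3/4 - 7*z^2/4 - 5*z/16 + 3/8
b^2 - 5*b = b*(b - 5)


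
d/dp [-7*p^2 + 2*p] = 2 - 14*p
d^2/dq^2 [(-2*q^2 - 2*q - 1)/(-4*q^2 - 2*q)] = (4*q^3 + 12*q^2 + 6*q + 1)/(q^3*(8*q^3 + 12*q^2 + 6*q + 1))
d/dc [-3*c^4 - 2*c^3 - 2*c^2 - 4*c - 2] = -12*c^3 - 6*c^2 - 4*c - 4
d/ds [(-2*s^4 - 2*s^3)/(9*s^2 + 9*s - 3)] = 2*s^2*(-6*s^3 - 12*s^2 - 2*s + 3)/(3*(9*s^4 + 18*s^3 + 3*s^2 - 6*s + 1))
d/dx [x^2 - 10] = 2*x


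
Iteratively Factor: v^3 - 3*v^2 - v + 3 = (v - 3)*(v^2 - 1) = (v - 3)*(v - 1)*(v + 1)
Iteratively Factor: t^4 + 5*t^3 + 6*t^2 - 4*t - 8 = (t + 2)*(t^3 + 3*t^2 - 4) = (t + 2)^2*(t^2 + t - 2) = (t + 2)^3*(t - 1)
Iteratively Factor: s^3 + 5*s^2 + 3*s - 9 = (s - 1)*(s^2 + 6*s + 9) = (s - 1)*(s + 3)*(s + 3)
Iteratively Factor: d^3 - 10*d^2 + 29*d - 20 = (d - 5)*(d^2 - 5*d + 4) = (d - 5)*(d - 1)*(d - 4)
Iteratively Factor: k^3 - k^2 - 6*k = (k + 2)*(k^2 - 3*k) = k*(k + 2)*(k - 3)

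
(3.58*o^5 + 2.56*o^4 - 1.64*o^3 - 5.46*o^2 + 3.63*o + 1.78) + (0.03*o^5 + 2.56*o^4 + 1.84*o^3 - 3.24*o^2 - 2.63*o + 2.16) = 3.61*o^5 + 5.12*o^4 + 0.2*o^3 - 8.7*o^2 + 1.0*o + 3.94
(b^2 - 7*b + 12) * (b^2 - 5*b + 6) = b^4 - 12*b^3 + 53*b^2 - 102*b + 72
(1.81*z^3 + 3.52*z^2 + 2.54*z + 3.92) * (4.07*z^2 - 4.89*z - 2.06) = 7.3667*z^5 + 5.4755*z^4 - 10.6036*z^3 - 3.7174*z^2 - 24.4012*z - 8.0752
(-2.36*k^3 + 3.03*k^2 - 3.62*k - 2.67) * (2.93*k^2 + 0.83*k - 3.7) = -6.9148*k^5 + 6.9191*k^4 + 0.640299999999999*k^3 - 22.0387*k^2 + 11.1779*k + 9.879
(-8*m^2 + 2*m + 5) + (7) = -8*m^2 + 2*m + 12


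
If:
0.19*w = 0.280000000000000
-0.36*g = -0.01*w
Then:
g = 0.04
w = 1.47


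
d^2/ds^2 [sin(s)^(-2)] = 2*(cos(2*s) + 2)/sin(s)^4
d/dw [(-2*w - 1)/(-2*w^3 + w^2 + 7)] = 2*(2*w^3 - w^2 - w*(2*w + 1)*(3*w - 1) - 7)/(-2*w^3 + w^2 + 7)^2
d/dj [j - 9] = 1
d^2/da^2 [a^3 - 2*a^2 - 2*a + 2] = 6*a - 4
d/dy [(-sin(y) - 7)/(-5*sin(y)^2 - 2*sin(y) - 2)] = (-70*sin(y) + 5*cos(y)^2 - 17)*cos(y)/(5*sin(y)^2 + 2*sin(y) + 2)^2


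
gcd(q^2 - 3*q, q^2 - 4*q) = q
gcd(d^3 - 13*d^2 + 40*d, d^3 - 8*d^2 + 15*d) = d^2 - 5*d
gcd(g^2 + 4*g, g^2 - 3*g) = g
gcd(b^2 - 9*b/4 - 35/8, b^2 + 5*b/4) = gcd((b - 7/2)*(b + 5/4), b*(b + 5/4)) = b + 5/4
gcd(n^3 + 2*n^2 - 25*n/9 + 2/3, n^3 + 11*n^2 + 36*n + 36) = n + 3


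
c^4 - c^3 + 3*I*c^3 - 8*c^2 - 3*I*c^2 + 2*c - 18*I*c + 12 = (c - 3)*(c + 2)*(c + I)*(c + 2*I)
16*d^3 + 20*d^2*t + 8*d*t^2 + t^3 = (2*d + t)^2*(4*d + t)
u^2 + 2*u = u*(u + 2)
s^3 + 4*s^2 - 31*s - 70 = (s - 5)*(s + 2)*(s + 7)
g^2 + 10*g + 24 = (g + 4)*(g + 6)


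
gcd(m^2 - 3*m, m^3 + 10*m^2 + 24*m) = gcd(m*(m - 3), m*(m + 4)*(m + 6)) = m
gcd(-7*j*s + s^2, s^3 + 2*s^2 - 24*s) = s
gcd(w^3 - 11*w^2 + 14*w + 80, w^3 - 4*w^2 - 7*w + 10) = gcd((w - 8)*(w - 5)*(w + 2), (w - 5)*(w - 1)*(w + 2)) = w^2 - 3*w - 10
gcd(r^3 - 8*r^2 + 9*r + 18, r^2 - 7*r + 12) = r - 3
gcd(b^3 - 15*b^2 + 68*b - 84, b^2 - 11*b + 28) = b - 7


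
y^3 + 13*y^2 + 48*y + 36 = (y + 1)*(y + 6)^2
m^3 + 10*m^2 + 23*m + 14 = (m + 1)*(m + 2)*(m + 7)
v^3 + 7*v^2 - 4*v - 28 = (v - 2)*(v + 2)*(v + 7)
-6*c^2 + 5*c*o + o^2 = (-c + o)*(6*c + o)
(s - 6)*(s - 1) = s^2 - 7*s + 6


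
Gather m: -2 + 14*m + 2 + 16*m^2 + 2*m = 16*m^2 + 16*m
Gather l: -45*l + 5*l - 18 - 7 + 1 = -40*l - 24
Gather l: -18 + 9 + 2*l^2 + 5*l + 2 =2*l^2 + 5*l - 7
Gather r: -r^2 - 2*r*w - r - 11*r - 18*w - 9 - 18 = -r^2 + r*(-2*w - 12) - 18*w - 27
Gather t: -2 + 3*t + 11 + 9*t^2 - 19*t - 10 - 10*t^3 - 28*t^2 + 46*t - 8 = -10*t^3 - 19*t^2 + 30*t - 9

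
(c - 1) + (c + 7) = 2*c + 6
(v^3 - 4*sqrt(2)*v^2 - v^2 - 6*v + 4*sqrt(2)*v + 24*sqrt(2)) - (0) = v^3 - 4*sqrt(2)*v^2 - v^2 - 6*v + 4*sqrt(2)*v + 24*sqrt(2)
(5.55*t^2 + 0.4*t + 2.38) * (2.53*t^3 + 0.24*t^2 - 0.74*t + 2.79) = 14.0415*t^5 + 2.344*t^4 + 2.0104*t^3 + 15.7597*t^2 - 0.6452*t + 6.6402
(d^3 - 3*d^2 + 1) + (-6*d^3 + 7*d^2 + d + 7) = -5*d^3 + 4*d^2 + d + 8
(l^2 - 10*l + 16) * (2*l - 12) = 2*l^3 - 32*l^2 + 152*l - 192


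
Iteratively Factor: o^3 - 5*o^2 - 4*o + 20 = (o - 5)*(o^2 - 4) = (o - 5)*(o - 2)*(o + 2)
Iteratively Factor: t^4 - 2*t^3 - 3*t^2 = (t - 3)*(t^3 + t^2) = (t - 3)*(t + 1)*(t^2) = t*(t - 3)*(t + 1)*(t)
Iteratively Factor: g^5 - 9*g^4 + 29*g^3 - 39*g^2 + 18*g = (g - 3)*(g^4 - 6*g^3 + 11*g^2 - 6*g) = (g - 3)*(g - 1)*(g^3 - 5*g^2 + 6*g) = g*(g - 3)*(g - 1)*(g^2 - 5*g + 6) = g*(g - 3)^2*(g - 1)*(g - 2)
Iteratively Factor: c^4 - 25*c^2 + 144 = (c - 3)*(c^3 + 3*c^2 - 16*c - 48) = (c - 3)*(c + 3)*(c^2 - 16) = (c - 3)*(c + 3)*(c + 4)*(c - 4)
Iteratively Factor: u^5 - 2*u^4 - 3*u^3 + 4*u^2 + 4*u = (u - 2)*(u^4 - 3*u^2 - 2*u) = (u - 2)^2*(u^3 + 2*u^2 + u) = u*(u - 2)^2*(u^2 + 2*u + 1) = u*(u - 2)^2*(u + 1)*(u + 1)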